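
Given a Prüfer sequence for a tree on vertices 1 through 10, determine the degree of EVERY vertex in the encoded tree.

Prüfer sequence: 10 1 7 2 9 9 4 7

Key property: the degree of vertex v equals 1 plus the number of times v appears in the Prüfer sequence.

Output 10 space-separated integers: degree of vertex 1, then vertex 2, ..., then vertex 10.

Answer: 2 2 1 2 1 1 3 1 3 2

Derivation:
p_1 = 10: count[10] becomes 1
p_2 = 1: count[1] becomes 1
p_3 = 7: count[7] becomes 1
p_4 = 2: count[2] becomes 1
p_5 = 9: count[9] becomes 1
p_6 = 9: count[9] becomes 2
p_7 = 4: count[4] becomes 1
p_8 = 7: count[7] becomes 2
Degrees (1 + count): deg[1]=1+1=2, deg[2]=1+1=2, deg[3]=1+0=1, deg[4]=1+1=2, deg[5]=1+0=1, deg[6]=1+0=1, deg[7]=1+2=3, deg[8]=1+0=1, deg[9]=1+2=3, deg[10]=1+1=2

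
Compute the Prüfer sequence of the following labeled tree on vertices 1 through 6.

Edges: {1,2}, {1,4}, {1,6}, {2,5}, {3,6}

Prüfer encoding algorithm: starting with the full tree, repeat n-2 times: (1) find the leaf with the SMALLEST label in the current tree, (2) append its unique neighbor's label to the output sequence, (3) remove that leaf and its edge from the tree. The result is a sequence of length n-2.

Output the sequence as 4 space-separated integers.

Answer: 6 1 2 1

Derivation:
Step 1: leaves = {3,4,5}. Remove smallest leaf 3, emit neighbor 6.
Step 2: leaves = {4,5,6}. Remove smallest leaf 4, emit neighbor 1.
Step 3: leaves = {5,6}. Remove smallest leaf 5, emit neighbor 2.
Step 4: leaves = {2,6}. Remove smallest leaf 2, emit neighbor 1.
Done: 2 vertices remain (1, 6). Sequence = [6 1 2 1]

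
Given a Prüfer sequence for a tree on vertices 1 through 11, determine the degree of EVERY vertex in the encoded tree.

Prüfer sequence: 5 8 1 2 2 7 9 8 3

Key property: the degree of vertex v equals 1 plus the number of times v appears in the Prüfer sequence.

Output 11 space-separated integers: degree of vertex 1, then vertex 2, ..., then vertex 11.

p_1 = 5: count[5] becomes 1
p_2 = 8: count[8] becomes 1
p_3 = 1: count[1] becomes 1
p_4 = 2: count[2] becomes 1
p_5 = 2: count[2] becomes 2
p_6 = 7: count[7] becomes 1
p_7 = 9: count[9] becomes 1
p_8 = 8: count[8] becomes 2
p_9 = 3: count[3] becomes 1
Degrees (1 + count): deg[1]=1+1=2, deg[2]=1+2=3, deg[3]=1+1=2, deg[4]=1+0=1, deg[5]=1+1=2, deg[6]=1+0=1, deg[7]=1+1=2, deg[8]=1+2=3, deg[9]=1+1=2, deg[10]=1+0=1, deg[11]=1+0=1

Answer: 2 3 2 1 2 1 2 3 2 1 1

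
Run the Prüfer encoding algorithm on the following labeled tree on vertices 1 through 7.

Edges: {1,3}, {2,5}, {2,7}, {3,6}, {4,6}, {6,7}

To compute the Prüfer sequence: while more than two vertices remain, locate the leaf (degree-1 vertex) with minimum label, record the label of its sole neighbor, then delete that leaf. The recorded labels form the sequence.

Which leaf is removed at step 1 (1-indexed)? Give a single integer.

Answer: 1

Derivation:
Step 1: current leaves = {1,4,5}. Remove leaf 1 (neighbor: 3).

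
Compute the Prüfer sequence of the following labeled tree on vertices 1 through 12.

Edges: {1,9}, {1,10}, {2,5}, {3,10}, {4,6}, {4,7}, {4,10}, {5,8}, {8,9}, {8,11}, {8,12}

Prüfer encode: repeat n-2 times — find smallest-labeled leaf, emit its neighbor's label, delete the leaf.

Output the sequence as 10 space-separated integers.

Step 1: leaves = {2,3,6,7,11,12}. Remove smallest leaf 2, emit neighbor 5.
Step 2: leaves = {3,5,6,7,11,12}. Remove smallest leaf 3, emit neighbor 10.
Step 3: leaves = {5,6,7,11,12}. Remove smallest leaf 5, emit neighbor 8.
Step 4: leaves = {6,7,11,12}. Remove smallest leaf 6, emit neighbor 4.
Step 5: leaves = {7,11,12}. Remove smallest leaf 7, emit neighbor 4.
Step 6: leaves = {4,11,12}. Remove smallest leaf 4, emit neighbor 10.
Step 7: leaves = {10,11,12}. Remove smallest leaf 10, emit neighbor 1.
Step 8: leaves = {1,11,12}. Remove smallest leaf 1, emit neighbor 9.
Step 9: leaves = {9,11,12}. Remove smallest leaf 9, emit neighbor 8.
Step 10: leaves = {11,12}. Remove smallest leaf 11, emit neighbor 8.
Done: 2 vertices remain (8, 12). Sequence = [5 10 8 4 4 10 1 9 8 8]

Answer: 5 10 8 4 4 10 1 9 8 8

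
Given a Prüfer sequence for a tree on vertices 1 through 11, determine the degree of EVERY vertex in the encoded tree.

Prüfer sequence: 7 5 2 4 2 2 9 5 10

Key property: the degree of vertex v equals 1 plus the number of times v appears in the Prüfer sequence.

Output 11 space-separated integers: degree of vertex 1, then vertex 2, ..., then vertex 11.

Answer: 1 4 1 2 3 1 2 1 2 2 1

Derivation:
p_1 = 7: count[7] becomes 1
p_2 = 5: count[5] becomes 1
p_3 = 2: count[2] becomes 1
p_4 = 4: count[4] becomes 1
p_5 = 2: count[2] becomes 2
p_6 = 2: count[2] becomes 3
p_7 = 9: count[9] becomes 1
p_8 = 5: count[5] becomes 2
p_9 = 10: count[10] becomes 1
Degrees (1 + count): deg[1]=1+0=1, deg[2]=1+3=4, deg[3]=1+0=1, deg[4]=1+1=2, deg[5]=1+2=3, deg[6]=1+0=1, deg[7]=1+1=2, deg[8]=1+0=1, deg[9]=1+1=2, deg[10]=1+1=2, deg[11]=1+0=1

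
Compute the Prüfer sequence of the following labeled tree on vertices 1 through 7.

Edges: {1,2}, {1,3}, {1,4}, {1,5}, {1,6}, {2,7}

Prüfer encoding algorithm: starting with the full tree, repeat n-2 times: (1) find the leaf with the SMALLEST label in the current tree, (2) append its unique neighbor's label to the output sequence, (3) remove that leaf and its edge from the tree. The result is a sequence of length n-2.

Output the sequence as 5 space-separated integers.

Answer: 1 1 1 1 2

Derivation:
Step 1: leaves = {3,4,5,6,7}. Remove smallest leaf 3, emit neighbor 1.
Step 2: leaves = {4,5,6,7}. Remove smallest leaf 4, emit neighbor 1.
Step 3: leaves = {5,6,7}. Remove smallest leaf 5, emit neighbor 1.
Step 4: leaves = {6,7}. Remove smallest leaf 6, emit neighbor 1.
Step 5: leaves = {1,7}. Remove smallest leaf 1, emit neighbor 2.
Done: 2 vertices remain (2, 7). Sequence = [1 1 1 1 2]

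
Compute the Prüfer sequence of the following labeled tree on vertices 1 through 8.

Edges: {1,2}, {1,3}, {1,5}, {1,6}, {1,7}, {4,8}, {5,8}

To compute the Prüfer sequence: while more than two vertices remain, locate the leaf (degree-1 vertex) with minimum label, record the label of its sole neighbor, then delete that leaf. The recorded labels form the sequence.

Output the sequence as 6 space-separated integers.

Answer: 1 1 8 1 1 5

Derivation:
Step 1: leaves = {2,3,4,6,7}. Remove smallest leaf 2, emit neighbor 1.
Step 2: leaves = {3,4,6,7}. Remove smallest leaf 3, emit neighbor 1.
Step 3: leaves = {4,6,7}. Remove smallest leaf 4, emit neighbor 8.
Step 4: leaves = {6,7,8}. Remove smallest leaf 6, emit neighbor 1.
Step 5: leaves = {7,8}. Remove smallest leaf 7, emit neighbor 1.
Step 6: leaves = {1,8}. Remove smallest leaf 1, emit neighbor 5.
Done: 2 vertices remain (5, 8). Sequence = [1 1 8 1 1 5]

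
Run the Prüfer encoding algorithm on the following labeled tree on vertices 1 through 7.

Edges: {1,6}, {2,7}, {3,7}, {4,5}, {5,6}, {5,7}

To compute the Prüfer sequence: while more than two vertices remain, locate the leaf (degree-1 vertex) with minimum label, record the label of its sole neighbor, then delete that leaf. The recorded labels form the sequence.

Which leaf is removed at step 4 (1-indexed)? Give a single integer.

Step 1: current leaves = {1,2,3,4}. Remove leaf 1 (neighbor: 6).
Step 2: current leaves = {2,3,4,6}. Remove leaf 2 (neighbor: 7).
Step 3: current leaves = {3,4,6}. Remove leaf 3 (neighbor: 7).
Step 4: current leaves = {4,6,7}. Remove leaf 4 (neighbor: 5).

Answer: 4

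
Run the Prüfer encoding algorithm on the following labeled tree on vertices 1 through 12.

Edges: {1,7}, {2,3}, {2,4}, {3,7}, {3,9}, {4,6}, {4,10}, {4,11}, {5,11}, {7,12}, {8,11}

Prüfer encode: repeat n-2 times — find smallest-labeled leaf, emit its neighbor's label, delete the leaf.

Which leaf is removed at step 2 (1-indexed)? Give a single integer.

Step 1: current leaves = {1,5,6,8,9,10,12}. Remove leaf 1 (neighbor: 7).
Step 2: current leaves = {5,6,8,9,10,12}. Remove leaf 5 (neighbor: 11).

Answer: 5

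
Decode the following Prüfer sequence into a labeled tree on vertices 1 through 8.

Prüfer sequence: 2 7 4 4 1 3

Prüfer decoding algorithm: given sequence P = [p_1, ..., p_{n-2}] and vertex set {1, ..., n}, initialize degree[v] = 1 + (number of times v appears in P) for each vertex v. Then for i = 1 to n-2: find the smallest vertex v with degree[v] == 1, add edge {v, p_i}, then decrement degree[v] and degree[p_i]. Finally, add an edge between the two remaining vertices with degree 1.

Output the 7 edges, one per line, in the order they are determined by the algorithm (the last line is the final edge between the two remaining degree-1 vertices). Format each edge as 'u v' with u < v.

Answer: 2 5
2 7
4 6
4 7
1 4
1 3
3 8

Derivation:
Initial degrees: {1:2, 2:2, 3:2, 4:3, 5:1, 6:1, 7:2, 8:1}
Step 1: smallest deg-1 vertex = 5, p_1 = 2. Add edge {2,5}. Now deg[5]=0, deg[2]=1.
Step 2: smallest deg-1 vertex = 2, p_2 = 7. Add edge {2,7}. Now deg[2]=0, deg[7]=1.
Step 3: smallest deg-1 vertex = 6, p_3 = 4. Add edge {4,6}. Now deg[6]=0, deg[4]=2.
Step 4: smallest deg-1 vertex = 7, p_4 = 4. Add edge {4,7}. Now deg[7]=0, deg[4]=1.
Step 5: smallest deg-1 vertex = 4, p_5 = 1. Add edge {1,4}. Now deg[4]=0, deg[1]=1.
Step 6: smallest deg-1 vertex = 1, p_6 = 3. Add edge {1,3}. Now deg[1]=0, deg[3]=1.
Final: two remaining deg-1 vertices are 3, 8. Add edge {3,8}.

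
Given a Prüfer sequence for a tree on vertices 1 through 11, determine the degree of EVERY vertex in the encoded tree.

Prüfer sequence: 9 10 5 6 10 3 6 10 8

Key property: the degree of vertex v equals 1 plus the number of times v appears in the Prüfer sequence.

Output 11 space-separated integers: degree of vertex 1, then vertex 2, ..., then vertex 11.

Answer: 1 1 2 1 2 3 1 2 2 4 1

Derivation:
p_1 = 9: count[9] becomes 1
p_2 = 10: count[10] becomes 1
p_3 = 5: count[5] becomes 1
p_4 = 6: count[6] becomes 1
p_5 = 10: count[10] becomes 2
p_6 = 3: count[3] becomes 1
p_7 = 6: count[6] becomes 2
p_8 = 10: count[10] becomes 3
p_9 = 8: count[8] becomes 1
Degrees (1 + count): deg[1]=1+0=1, deg[2]=1+0=1, deg[3]=1+1=2, deg[4]=1+0=1, deg[5]=1+1=2, deg[6]=1+2=3, deg[7]=1+0=1, deg[8]=1+1=2, deg[9]=1+1=2, deg[10]=1+3=4, deg[11]=1+0=1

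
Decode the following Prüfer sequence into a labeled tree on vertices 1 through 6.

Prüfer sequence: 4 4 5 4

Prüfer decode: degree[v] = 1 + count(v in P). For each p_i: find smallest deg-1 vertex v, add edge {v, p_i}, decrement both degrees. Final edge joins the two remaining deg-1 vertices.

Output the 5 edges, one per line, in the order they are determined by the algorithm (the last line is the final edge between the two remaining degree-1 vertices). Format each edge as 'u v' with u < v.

Answer: 1 4
2 4
3 5
4 5
4 6

Derivation:
Initial degrees: {1:1, 2:1, 3:1, 4:4, 5:2, 6:1}
Step 1: smallest deg-1 vertex = 1, p_1 = 4. Add edge {1,4}. Now deg[1]=0, deg[4]=3.
Step 2: smallest deg-1 vertex = 2, p_2 = 4. Add edge {2,4}. Now deg[2]=0, deg[4]=2.
Step 3: smallest deg-1 vertex = 3, p_3 = 5. Add edge {3,5}. Now deg[3]=0, deg[5]=1.
Step 4: smallest deg-1 vertex = 5, p_4 = 4. Add edge {4,5}. Now deg[5]=0, deg[4]=1.
Final: two remaining deg-1 vertices are 4, 6. Add edge {4,6}.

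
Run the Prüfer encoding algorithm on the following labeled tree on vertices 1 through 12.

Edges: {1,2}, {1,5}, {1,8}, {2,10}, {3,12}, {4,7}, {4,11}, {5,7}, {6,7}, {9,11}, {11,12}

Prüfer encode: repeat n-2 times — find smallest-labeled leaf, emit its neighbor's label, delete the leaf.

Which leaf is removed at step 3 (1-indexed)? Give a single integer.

Step 1: current leaves = {3,6,8,9,10}. Remove leaf 3 (neighbor: 12).
Step 2: current leaves = {6,8,9,10,12}. Remove leaf 6 (neighbor: 7).
Step 3: current leaves = {8,9,10,12}. Remove leaf 8 (neighbor: 1).

Answer: 8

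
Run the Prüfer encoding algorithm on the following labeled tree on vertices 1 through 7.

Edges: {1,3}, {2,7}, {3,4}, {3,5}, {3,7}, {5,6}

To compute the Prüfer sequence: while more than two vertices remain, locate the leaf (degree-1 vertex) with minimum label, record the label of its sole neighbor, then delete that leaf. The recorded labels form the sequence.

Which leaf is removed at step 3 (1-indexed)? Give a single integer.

Answer: 4

Derivation:
Step 1: current leaves = {1,2,4,6}. Remove leaf 1 (neighbor: 3).
Step 2: current leaves = {2,4,6}. Remove leaf 2 (neighbor: 7).
Step 3: current leaves = {4,6,7}. Remove leaf 4 (neighbor: 3).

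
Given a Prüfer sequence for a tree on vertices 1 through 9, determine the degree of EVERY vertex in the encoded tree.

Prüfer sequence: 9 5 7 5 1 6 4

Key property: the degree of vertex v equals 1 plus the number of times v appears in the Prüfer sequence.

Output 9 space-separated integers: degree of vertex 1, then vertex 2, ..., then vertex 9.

p_1 = 9: count[9] becomes 1
p_2 = 5: count[5] becomes 1
p_3 = 7: count[7] becomes 1
p_4 = 5: count[5] becomes 2
p_5 = 1: count[1] becomes 1
p_6 = 6: count[6] becomes 1
p_7 = 4: count[4] becomes 1
Degrees (1 + count): deg[1]=1+1=2, deg[2]=1+0=1, deg[3]=1+0=1, deg[4]=1+1=2, deg[5]=1+2=3, deg[6]=1+1=2, deg[7]=1+1=2, deg[8]=1+0=1, deg[9]=1+1=2

Answer: 2 1 1 2 3 2 2 1 2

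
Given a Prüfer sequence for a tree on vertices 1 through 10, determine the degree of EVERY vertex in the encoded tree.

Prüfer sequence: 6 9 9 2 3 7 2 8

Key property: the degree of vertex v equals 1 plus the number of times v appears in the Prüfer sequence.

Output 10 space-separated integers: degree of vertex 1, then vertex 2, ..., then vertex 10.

Answer: 1 3 2 1 1 2 2 2 3 1

Derivation:
p_1 = 6: count[6] becomes 1
p_2 = 9: count[9] becomes 1
p_3 = 9: count[9] becomes 2
p_4 = 2: count[2] becomes 1
p_5 = 3: count[3] becomes 1
p_6 = 7: count[7] becomes 1
p_7 = 2: count[2] becomes 2
p_8 = 8: count[8] becomes 1
Degrees (1 + count): deg[1]=1+0=1, deg[2]=1+2=3, deg[3]=1+1=2, deg[4]=1+0=1, deg[5]=1+0=1, deg[6]=1+1=2, deg[7]=1+1=2, deg[8]=1+1=2, deg[9]=1+2=3, deg[10]=1+0=1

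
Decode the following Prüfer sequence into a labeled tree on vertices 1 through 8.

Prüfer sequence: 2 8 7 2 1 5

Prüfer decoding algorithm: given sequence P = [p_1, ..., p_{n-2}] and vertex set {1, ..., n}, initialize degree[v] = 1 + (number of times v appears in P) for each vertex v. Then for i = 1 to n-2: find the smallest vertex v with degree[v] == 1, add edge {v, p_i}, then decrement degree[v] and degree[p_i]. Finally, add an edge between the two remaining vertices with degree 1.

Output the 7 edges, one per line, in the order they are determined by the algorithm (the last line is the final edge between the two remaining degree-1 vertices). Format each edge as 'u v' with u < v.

Initial degrees: {1:2, 2:3, 3:1, 4:1, 5:2, 6:1, 7:2, 8:2}
Step 1: smallest deg-1 vertex = 3, p_1 = 2. Add edge {2,3}. Now deg[3]=0, deg[2]=2.
Step 2: smallest deg-1 vertex = 4, p_2 = 8. Add edge {4,8}. Now deg[4]=0, deg[8]=1.
Step 3: smallest deg-1 vertex = 6, p_3 = 7. Add edge {6,7}. Now deg[6]=0, deg[7]=1.
Step 4: smallest deg-1 vertex = 7, p_4 = 2. Add edge {2,7}. Now deg[7]=0, deg[2]=1.
Step 5: smallest deg-1 vertex = 2, p_5 = 1. Add edge {1,2}. Now deg[2]=0, deg[1]=1.
Step 6: smallest deg-1 vertex = 1, p_6 = 5. Add edge {1,5}. Now deg[1]=0, deg[5]=1.
Final: two remaining deg-1 vertices are 5, 8. Add edge {5,8}.

Answer: 2 3
4 8
6 7
2 7
1 2
1 5
5 8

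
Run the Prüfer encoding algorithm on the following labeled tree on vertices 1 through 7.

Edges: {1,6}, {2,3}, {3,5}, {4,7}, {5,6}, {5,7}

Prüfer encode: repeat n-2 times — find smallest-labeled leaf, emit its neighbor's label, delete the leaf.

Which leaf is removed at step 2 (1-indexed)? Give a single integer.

Step 1: current leaves = {1,2,4}. Remove leaf 1 (neighbor: 6).
Step 2: current leaves = {2,4,6}. Remove leaf 2 (neighbor: 3).

Answer: 2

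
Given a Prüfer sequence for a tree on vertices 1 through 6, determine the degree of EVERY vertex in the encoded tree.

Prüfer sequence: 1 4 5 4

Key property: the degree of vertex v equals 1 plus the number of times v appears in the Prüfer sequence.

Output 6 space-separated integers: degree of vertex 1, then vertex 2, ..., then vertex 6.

Answer: 2 1 1 3 2 1

Derivation:
p_1 = 1: count[1] becomes 1
p_2 = 4: count[4] becomes 1
p_3 = 5: count[5] becomes 1
p_4 = 4: count[4] becomes 2
Degrees (1 + count): deg[1]=1+1=2, deg[2]=1+0=1, deg[3]=1+0=1, deg[4]=1+2=3, deg[5]=1+1=2, deg[6]=1+0=1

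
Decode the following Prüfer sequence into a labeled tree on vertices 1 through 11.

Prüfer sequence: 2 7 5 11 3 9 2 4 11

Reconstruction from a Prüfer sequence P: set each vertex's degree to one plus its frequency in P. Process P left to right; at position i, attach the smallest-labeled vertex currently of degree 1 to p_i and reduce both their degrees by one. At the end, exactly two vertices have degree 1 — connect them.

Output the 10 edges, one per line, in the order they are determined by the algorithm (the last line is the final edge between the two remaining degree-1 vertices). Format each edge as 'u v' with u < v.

Initial degrees: {1:1, 2:3, 3:2, 4:2, 5:2, 6:1, 7:2, 8:1, 9:2, 10:1, 11:3}
Step 1: smallest deg-1 vertex = 1, p_1 = 2. Add edge {1,2}. Now deg[1]=0, deg[2]=2.
Step 2: smallest deg-1 vertex = 6, p_2 = 7. Add edge {6,7}. Now deg[6]=0, deg[7]=1.
Step 3: smallest deg-1 vertex = 7, p_3 = 5. Add edge {5,7}. Now deg[7]=0, deg[5]=1.
Step 4: smallest deg-1 vertex = 5, p_4 = 11. Add edge {5,11}. Now deg[5]=0, deg[11]=2.
Step 5: smallest deg-1 vertex = 8, p_5 = 3. Add edge {3,8}. Now deg[8]=0, deg[3]=1.
Step 6: smallest deg-1 vertex = 3, p_6 = 9. Add edge {3,9}. Now deg[3]=0, deg[9]=1.
Step 7: smallest deg-1 vertex = 9, p_7 = 2. Add edge {2,9}. Now deg[9]=0, deg[2]=1.
Step 8: smallest deg-1 vertex = 2, p_8 = 4. Add edge {2,4}. Now deg[2]=0, deg[4]=1.
Step 9: smallest deg-1 vertex = 4, p_9 = 11. Add edge {4,11}. Now deg[4]=0, deg[11]=1.
Final: two remaining deg-1 vertices are 10, 11. Add edge {10,11}.

Answer: 1 2
6 7
5 7
5 11
3 8
3 9
2 9
2 4
4 11
10 11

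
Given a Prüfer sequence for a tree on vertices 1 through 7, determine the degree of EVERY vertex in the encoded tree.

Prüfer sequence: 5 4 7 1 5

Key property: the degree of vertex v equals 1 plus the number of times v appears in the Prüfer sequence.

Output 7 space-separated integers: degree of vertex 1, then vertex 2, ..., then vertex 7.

Answer: 2 1 1 2 3 1 2

Derivation:
p_1 = 5: count[5] becomes 1
p_2 = 4: count[4] becomes 1
p_3 = 7: count[7] becomes 1
p_4 = 1: count[1] becomes 1
p_5 = 5: count[5] becomes 2
Degrees (1 + count): deg[1]=1+1=2, deg[2]=1+0=1, deg[3]=1+0=1, deg[4]=1+1=2, deg[5]=1+2=3, deg[6]=1+0=1, deg[7]=1+1=2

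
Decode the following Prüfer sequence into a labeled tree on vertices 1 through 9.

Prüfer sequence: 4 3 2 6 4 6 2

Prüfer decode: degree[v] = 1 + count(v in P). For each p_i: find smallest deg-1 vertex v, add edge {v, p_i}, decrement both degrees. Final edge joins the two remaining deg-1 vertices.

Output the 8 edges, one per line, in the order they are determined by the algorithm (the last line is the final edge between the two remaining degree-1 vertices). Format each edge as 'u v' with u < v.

Initial degrees: {1:1, 2:3, 3:2, 4:3, 5:1, 6:3, 7:1, 8:1, 9:1}
Step 1: smallest deg-1 vertex = 1, p_1 = 4. Add edge {1,4}. Now deg[1]=0, deg[4]=2.
Step 2: smallest deg-1 vertex = 5, p_2 = 3. Add edge {3,5}. Now deg[5]=0, deg[3]=1.
Step 3: smallest deg-1 vertex = 3, p_3 = 2. Add edge {2,3}. Now deg[3]=0, deg[2]=2.
Step 4: smallest deg-1 vertex = 7, p_4 = 6. Add edge {6,7}. Now deg[7]=0, deg[6]=2.
Step 5: smallest deg-1 vertex = 8, p_5 = 4. Add edge {4,8}. Now deg[8]=0, deg[4]=1.
Step 6: smallest deg-1 vertex = 4, p_6 = 6. Add edge {4,6}. Now deg[4]=0, deg[6]=1.
Step 7: smallest deg-1 vertex = 6, p_7 = 2. Add edge {2,6}. Now deg[6]=0, deg[2]=1.
Final: two remaining deg-1 vertices are 2, 9. Add edge {2,9}.

Answer: 1 4
3 5
2 3
6 7
4 8
4 6
2 6
2 9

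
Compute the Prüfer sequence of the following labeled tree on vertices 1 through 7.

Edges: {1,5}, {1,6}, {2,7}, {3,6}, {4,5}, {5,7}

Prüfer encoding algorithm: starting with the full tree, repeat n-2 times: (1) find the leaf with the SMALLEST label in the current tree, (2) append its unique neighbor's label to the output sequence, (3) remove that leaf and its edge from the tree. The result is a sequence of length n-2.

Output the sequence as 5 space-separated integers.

Answer: 7 6 5 1 5

Derivation:
Step 1: leaves = {2,3,4}. Remove smallest leaf 2, emit neighbor 7.
Step 2: leaves = {3,4,7}. Remove smallest leaf 3, emit neighbor 6.
Step 3: leaves = {4,6,7}. Remove smallest leaf 4, emit neighbor 5.
Step 4: leaves = {6,7}. Remove smallest leaf 6, emit neighbor 1.
Step 5: leaves = {1,7}. Remove smallest leaf 1, emit neighbor 5.
Done: 2 vertices remain (5, 7). Sequence = [7 6 5 1 5]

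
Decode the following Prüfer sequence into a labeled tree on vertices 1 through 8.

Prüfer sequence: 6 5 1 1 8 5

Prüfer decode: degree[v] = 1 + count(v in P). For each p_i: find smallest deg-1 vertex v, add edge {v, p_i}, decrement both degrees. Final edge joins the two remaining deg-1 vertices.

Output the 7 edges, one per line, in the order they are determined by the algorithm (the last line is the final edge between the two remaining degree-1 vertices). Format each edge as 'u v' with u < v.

Answer: 2 6
3 5
1 4
1 6
1 8
5 7
5 8

Derivation:
Initial degrees: {1:3, 2:1, 3:1, 4:1, 5:3, 6:2, 7:1, 8:2}
Step 1: smallest deg-1 vertex = 2, p_1 = 6. Add edge {2,6}. Now deg[2]=0, deg[6]=1.
Step 2: smallest deg-1 vertex = 3, p_2 = 5. Add edge {3,5}. Now deg[3]=0, deg[5]=2.
Step 3: smallest deg-1 vertex = 4, p_3 = 1. Add edge {1,4}. Now deg[4]=0, deg[1]=2.
Step 4: smallest deg-1 vertex = 6, p_4 = 1. Add edge {1,6}. Now deg[6]=0, deg[1]=1.
Step 5: smallest deg-1 vertex = 1, p_5 = 8. Add edge {1,8}. Now deg[1]=0, deg[8]=1.
Step 6: smallest deg-1 vertex = 7, p_6 = 5. Add edge {5,7}. Now deg[7]=0, deg[5]=1.
Final: two remaining deg-1 vertices are 5, 8. Add edge {5,8}.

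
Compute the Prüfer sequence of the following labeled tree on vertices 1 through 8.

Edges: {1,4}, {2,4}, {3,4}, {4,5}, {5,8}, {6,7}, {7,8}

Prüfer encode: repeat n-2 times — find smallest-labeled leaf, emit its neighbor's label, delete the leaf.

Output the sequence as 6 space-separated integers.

Step 1: leaves = {1,2,3,6}. Remove smallest leaf 1, emit neighbor 4.
Step 2: leaves = {2,3,6}. Remove smallest leaf 2, emit neighbor 4.
Step 3: leaves = {3,6}. Remove smallest leaf 3, emit neighbor 4.
Step 4: leaves = {4,6}. Remove smallest leaf 4, emit neighbor 5.
Step 5: leaves = {5,6}. Remove smallest leaf 5, emit neighbor 8.
Step 6: leaves = {6,8}. Remove smallest leaf 6, emit neighbor 7.
Done: 2 vertices remain (7, 8). Sequence = [4 4 4 5 8 7]

Answer: 4 4 4 5 8 7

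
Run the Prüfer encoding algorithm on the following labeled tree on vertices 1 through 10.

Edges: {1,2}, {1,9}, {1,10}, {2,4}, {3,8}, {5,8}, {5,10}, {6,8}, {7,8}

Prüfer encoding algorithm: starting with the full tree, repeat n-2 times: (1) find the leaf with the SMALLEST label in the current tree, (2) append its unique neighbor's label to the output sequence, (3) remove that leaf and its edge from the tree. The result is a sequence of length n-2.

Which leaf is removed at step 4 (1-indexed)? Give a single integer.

Answer: 6

Derivation:
Step 1: current leaves = {3,4,6,7,9}. Remove leaf 3 (neighbor: 8).
Step 2: current leaves = {4,6,7,9}. Remove leaf 4 (neighbor: 2).
Step 3: current leaves = {2,6,7,9}. Remove leaf 2 (neighbor: 1).
Step 4: current leaves = {6,7,9}. Remove leaf 6 (neighbor: 8).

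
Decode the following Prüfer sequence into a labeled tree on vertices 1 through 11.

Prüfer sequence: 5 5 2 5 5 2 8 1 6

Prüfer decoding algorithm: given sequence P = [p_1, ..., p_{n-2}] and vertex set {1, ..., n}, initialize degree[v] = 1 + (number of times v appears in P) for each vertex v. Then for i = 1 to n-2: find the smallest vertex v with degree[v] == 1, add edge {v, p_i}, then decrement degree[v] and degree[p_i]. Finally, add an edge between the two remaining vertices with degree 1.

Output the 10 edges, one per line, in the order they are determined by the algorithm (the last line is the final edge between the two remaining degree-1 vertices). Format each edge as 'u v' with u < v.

Answer: 3 5
4 5
2 7
5 9
5 10
2 5
2 8
1 8
1 6
6 11

Derivation:
Initial degrees: {1:2, 2:3, 3:1, 4:1, 5:5, 6:2, 7:1, 8:2, 9:1, 10:1, 11:1}
Step 1: smallest deg-1 vertex = 3, p_1 = 5. Add edge {3,5}. Now deg[3]=0, deg[5]=4.
Step 2: smallest deg-1 vertex = 4, p_2 = 5. Add edge {4,5}. Now deg[4]=0, deg[5]=3.
Step 3: smallest deg-1 vertex = 7, p_3 = 2. Add edge {2,7}. Now deg[7]=0, deg[2]=2.
Step 4: smallest deg-1 vertex = 9, p_4 = 5. Add edge {5,9}. Now deg[9]=0, deg[5]=2.
Step 5: smallest deg-1 vertex = 10, p_5 = 5. Add edge {5,10}. Now deg[10]=0, deg[5]=1.
Step 6: smallest deg-1 vertex = 5, p_6 = 2. Add edge {2,5}. Now deg[5]=0, deg[2]=1.
Step 7: smallest deg-1 vertex = 2, p_7 = 8. Add edge {2,8}. Now deg[2]=0, deg[8]=1.
Step 8: smallest deg-1 vertex = 8, p_8 = 1. Add edge {1,8}. Now deg[8]=0, deg[1]=1.
Step 9: smallest deg-1 vertex = 1, p_9 = 6. Add edge {1,6}. Now deg[1]=0, deg[6]=1.
Final: two remaining deg-1 vertices are 6, 11. Add edge {6,11}.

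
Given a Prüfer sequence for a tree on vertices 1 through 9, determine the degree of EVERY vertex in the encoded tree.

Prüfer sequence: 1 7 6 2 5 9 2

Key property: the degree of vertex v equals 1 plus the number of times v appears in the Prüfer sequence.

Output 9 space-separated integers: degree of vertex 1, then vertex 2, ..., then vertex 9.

Answer: 2 3 1 1 2 2 2 1 2

Derivation:
p_1 = 1: count[1] becomes 1
p_2 = 7: count[7] becomes 1
p_3 = 6: count[6] becomes 1
p_4 = 2: count[2] becomes 1
p_5 = 5: count[5] becomes 1
p_6 = 9: count[9] becomes 1
p_7 = 2: count[2] becomes 2
Degrees (1 + count): deg[1]=1+1=2, deg[2]=1+2=3, deg[3]=1+0=1, deg[4]=1+0=1, deg[5]=1+1=2, deg[6]=1+1=2, deg[7]=1+1=2, deg[8]=1+0=1, deg[9]=1+1=2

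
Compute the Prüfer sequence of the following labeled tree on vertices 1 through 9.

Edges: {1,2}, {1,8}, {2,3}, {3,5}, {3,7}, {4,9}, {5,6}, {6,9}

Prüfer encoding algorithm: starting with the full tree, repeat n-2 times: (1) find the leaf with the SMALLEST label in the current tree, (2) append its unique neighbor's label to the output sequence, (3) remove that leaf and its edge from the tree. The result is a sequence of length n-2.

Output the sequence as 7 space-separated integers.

Step 1: leaves = {4,7,8}. Remove smallest leaf 4, emit neighbor 9.
Step 2: leaves = {7,8,9}. Remove smallest leaf 7, emit neighbor 3.
Step 3: leaves = {8,9}. Remove smallest leaf 8, emit neighbor 1.
Step 4: leaves = {1,9}. Remove smallest leaf 1, emit neighbor 2.
Step 5: leaves = {2,9}. Remove smallest leaf 2, emit neighbor 3.
Step 6: leaves = {3,9}. Remove smallest leaf 3, emit neighbor 5.
Step 7: leaves = {5,9}. Remove smallest leaf 5, emit neighbor 6.
Done: 2 vertices remain (6, 9). Sequence = [9 3 1 2 3 5 6]

Answer: 9 3 1 2 3 5 6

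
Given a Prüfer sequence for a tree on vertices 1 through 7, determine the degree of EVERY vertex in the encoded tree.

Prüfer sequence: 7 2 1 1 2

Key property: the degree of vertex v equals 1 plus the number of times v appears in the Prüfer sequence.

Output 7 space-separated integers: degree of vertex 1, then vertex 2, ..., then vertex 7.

p_1 = 7: count[7] becomes 1
p_2 = 2: count[2] becomes 1
p_3 = 1: count[1] becomes 1
p_4 = 1: count[1] becomes 2
p_5 = 2: count[2] becomes 2
Degrees (1 + count): deg[1]=1+2=3, deg[2]=1+2=3, deg[3]=1+0=1, deg[4]=1+0=1, deg[5]=1+0=1, deg[6]=1+0=1, deg[7]=1+1=2

Answer: 3 3 1 1 1 1 2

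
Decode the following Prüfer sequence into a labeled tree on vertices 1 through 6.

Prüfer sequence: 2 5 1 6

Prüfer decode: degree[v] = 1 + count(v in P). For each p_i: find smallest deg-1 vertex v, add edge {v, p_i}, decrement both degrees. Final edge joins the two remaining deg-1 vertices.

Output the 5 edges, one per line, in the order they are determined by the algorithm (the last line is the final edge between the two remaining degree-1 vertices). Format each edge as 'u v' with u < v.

Initial degrees: {1:2, 2:2, 3:1, 4:1, 5:2, 6:2}
Step 1: smallest deg-1 vertex = 3, p_1 = 2. Add edge {2,3}. Now deg[3]=0, deg[2]=1.
Step 2: smallest deg-1 vertex = 2, p_2 = 5. Add edge {2,5}. Now deg[2]=0, deg[5]=1.
Step 3: smallest deg-1 vertex = 4, p_3 = 1. Add edge {1,4}. Now deg[4]=0, deg[1]=1.
Step 4: smallest deg-1 vertex = 1, p_4 = 6. Add edge {1,6}. Now deg[1]=0, deg[6]=1.
Final: two remaining deg-1 vertices are 5, 6. Add edge {5,6}.

Answer: 2 3
2 5
1 4
1 6
5 6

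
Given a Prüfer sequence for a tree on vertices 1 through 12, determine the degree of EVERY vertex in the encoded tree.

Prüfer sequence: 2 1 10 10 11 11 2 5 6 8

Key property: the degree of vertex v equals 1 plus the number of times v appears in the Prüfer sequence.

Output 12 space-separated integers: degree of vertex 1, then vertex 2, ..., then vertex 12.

Answer: 2 3 1 1 2 2 1 2 1 3 3 1

Derivation:
p_1 = 2: count[2] becomes 1
p_2 = 1: count[1] becomes 1
p_3 = 10: count[10] becomes 1
p_4 = 10: count[10] becomes 2
p_5 = 11: count[11] becomes 1
p_6 = 11: count[11] becomes 2
p_7 = 2: count[2] becomes 2
p_8 = 5: count[5] becomes 1
p_9 = 6: count[6] becomes 1
p_10 = 8: count[8] becomes 1
Degrees (1 + count): deg[1]=1+1=2, deg[2]=1+2=3, deg[3]=1+0=1, deg[4]=1+0=1, deg[5]=1+1=2, deg[6]=1+1=2, deg[7]=1+0=1, deg[8]=1+1=2, deg[9]=1+0=1, deg[10]=1+2=3, deg[11]=1+2=3, deg[12]=1+0=1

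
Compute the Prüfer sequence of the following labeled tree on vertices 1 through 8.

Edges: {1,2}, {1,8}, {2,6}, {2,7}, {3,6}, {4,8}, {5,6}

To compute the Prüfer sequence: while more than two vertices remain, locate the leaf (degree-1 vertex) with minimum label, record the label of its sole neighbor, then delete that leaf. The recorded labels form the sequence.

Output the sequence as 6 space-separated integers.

Step 1: leaves = {3,4,5,7}. Remove smallest leaf 3, emit neighbor 6.
Step 2: leaves = {4,5,7}. Remove smallest leaf 4, emit neighbor 8.
Step 3: leaves = {5,7,8}. Remove smallest leaf 5, emit neighbor 6.
Step 4: leaves = {6,7,8}. Remove smallest leaf 6, emit neighbor 2.
Step 5: leaves = {7,8}. Remove smallest leaf 7, emit neighbor 2.
Step 6: leaves = {2,8}. Remove smallest leaf 2, emit neighbor 1.
Done: 2 vertices remain (1, 8). Sequence = [6 8 6 2 2 1]

Answer: 6 8 6 2 2 1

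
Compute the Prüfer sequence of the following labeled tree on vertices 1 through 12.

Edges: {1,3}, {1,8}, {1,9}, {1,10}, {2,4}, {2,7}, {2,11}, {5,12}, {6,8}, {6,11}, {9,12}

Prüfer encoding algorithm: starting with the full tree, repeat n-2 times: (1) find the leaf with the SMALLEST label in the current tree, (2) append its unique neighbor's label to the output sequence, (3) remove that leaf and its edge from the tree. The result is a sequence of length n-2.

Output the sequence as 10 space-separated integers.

Answer: 1 2 12 2 11 1 6 8 1 9

Derivation:
Step 1: leaves = {3,4,5,7,10}. Remove smallest leaf 3, emit neighbor 1.
Step 2: leaves = {4,5,7,10}. Remove smallest leaf 4, emit neighbor 2.
Step 3: leaves = {5,7,10}. Remove smallest leaf 5, emit neighbor 12.
Step 4: leaves = {7,10,12}. Remove smallest leaf 7, emit neighbor 2.
Step 5: leaves = {2,10,12}. Remove smallest leaf 2, emit neighbor 11.
Step 6: leaves = {10,11,12}. Remove smallest leaf 10, emit neighbor 1.
Step 7: leaves = {11,12}. Remove smallest leaf 11, emit neighbor 6.
Step 8: leaves = {6,12}. Remove smallest leaf 6, emit neighbor 8.
Step 9: leaves = {8,12}. Remove smallest leaf 8, emit neighbor 1.
Step 10: leaves = {1,12}. Remove smallest leaf 1, emit neighbor 9.
Done: 2 vertices remain (9, 12). Sequence = [1 2 12 2 11 1 6 8 1 9]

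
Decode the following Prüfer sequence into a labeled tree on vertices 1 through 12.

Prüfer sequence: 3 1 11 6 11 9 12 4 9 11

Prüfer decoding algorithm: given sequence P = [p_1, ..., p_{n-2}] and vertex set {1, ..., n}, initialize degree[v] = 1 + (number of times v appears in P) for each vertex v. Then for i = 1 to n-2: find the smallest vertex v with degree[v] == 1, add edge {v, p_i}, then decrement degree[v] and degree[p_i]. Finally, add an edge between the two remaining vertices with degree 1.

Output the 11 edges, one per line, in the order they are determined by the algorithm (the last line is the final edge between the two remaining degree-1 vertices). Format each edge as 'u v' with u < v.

Answer: 2 3
1 3
1 11
5 6
6 11
7 9
8 12
4 10
4 9
9 11
11 12

Derivation:
Initial degrees: {1:2, 2:1, 3:2, 4:2, 5:1, 6:2, 7:1, 8:1, 9:3, 10:1, 11:4, 12:2}
Step 1: smallest deg-1 vertex = 2, p_1 = 3. Add edge {2,3}. Now deg[2]=0, deg[3]=1.
Step 2: smallest deg-1 vertex = 3, p_2 = 1. Add edge {1,3}. Now deg[3]=0, deg[1]=1.
Step 3: smallest deg-1 vertex = 1, p_3 = 11. Add edge {1,11}. Now deg[1]=0, deg[11]=3.
Step 4: smallest deg-1 vertex = 5, p_4 = 6. Add edge {5,6}. Now deg[5]=0, deg[6]=1.
Step 5: smallest deg-1 vertex = 6, p_5 = 11. Add edge {6,11}. Now deg[6]=0, deg[11]=2.
Step 6: smallest deg-1 vertex = 7, p_6 = 9. Add edge {7,9}. Now deg[7]=0, deg[9]=2.
Step 7: smallest deg-1 vertex = 8, p_7 = 12. Add edge {8,12}. Now deg[8]=0, deg[12]=1.
Step 8: smallest deg-1 vertex = 10, p_8 = 4. Add edge {4,10}. Now deg[10]=0, deg[4]=1.
Step 9: smallest deg-1 vertex = 4, p_9 = 9. Add edge {4,9}. Now deg[4]=0, deg[9]=1.
Step 10: smallest deg-1 vertex = 9, p_10 = 11. Add edge {9,11}. Now deg[9]=0, deg[11]=1.
Final: two remaining deg-1 vertices are 11, 12. Add edge {11,12}.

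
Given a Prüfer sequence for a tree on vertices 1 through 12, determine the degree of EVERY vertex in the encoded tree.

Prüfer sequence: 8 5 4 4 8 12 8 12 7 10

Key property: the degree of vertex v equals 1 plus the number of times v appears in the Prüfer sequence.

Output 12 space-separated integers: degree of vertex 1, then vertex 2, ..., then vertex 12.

p_1 = 8: count[8] becomes 1
p_2 = 5: count[5] becomes 1
p_3 = 4: count[4] becomes 1
p_4 = 4: count[4] becomes 2
p_5 = 8: count[8] becomes 2
p_6 = 12: count[12] becomes 1
p_7 = 8: count[8] becomes 3
p_8 = 12: count[12] becomes 2
p_9 = 7: count[7] becomes 1
p_10 = 10: count[10] becomes 1
Degrees (1 + count): deg[1]=1+0=1, deg[2]=1+0=1, deg[3]=1+0=1, deg[4]=1+2=3, deg[5]=1+1=2, deg[6]=1+0=1, deg[7]=1+1=2, deg[8]=1+3=4, deg[9]=1+0=1, deg[10]=1+1=2, deg[11]=1+0=1, deg[12]=1+2=3

Answer: 1 1 1 3 2 1 2 4 1 2 1 3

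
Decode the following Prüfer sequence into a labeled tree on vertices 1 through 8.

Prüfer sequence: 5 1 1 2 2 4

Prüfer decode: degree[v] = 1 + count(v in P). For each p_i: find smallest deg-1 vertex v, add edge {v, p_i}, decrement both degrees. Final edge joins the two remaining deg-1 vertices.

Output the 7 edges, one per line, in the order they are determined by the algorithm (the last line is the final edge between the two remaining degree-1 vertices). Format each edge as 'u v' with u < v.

Initial degrees: {1:3, 2:3, 3:1, 4:2, 5:2, 6:1, 7:1, 8:1}
Step 1: smallest deg-1 vertex = 3, p_1 = 5. Add edge {3,5}. Now deg[3]=0, deg[5]=1.
Step 2: smallest deg-1 vertex = 5, p_2 = 1. Add edge {1,5}. Now deg[5]=0, deg[1]=2.
Step 3: smallest deg-1 vertex = 6, p_3 = 1. Add edge {1,6}. Now deg[6]=0, deg[1]=1.
Step 4: smallest deg-1 vertex = 1, p_4 = 2. Add edge {1,2}. Now deg[1]=0, deg[2]=2.
Step 5: smallest deg-1 vertex = 7, p_5 = 2. Add edge {2,7}. Now deg[7]=0, deg[2]=1.
Step 6: smallest deg-1 vertex = 2, p_6 = 4. Add edge {2,4}. Now deg[2]=0, deg[4]=1.
Final: two remaining deg-1 vertices are 4, 8. Add edge {4,8}.

Answer: 3 5
1 5
1 6
1 2
2 7
2 4
4 8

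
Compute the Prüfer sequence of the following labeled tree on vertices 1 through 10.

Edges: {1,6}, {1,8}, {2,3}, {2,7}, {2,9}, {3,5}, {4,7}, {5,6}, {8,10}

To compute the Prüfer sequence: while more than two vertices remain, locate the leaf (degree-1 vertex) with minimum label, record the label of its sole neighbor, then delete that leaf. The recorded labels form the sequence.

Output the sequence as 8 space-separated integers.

Answer: 7 2 2 3 5 6 1 8

Derivation:
Step 1: leaves = {4,9,10}. Remove smallest leaf 4, emit neighbor 7.
Step 2: leaves = {7,9,10}. Remove smallest leaf 7, emit neighbor 2.
Step 3: leaves = {9,10}. Remove smallest leaf 9, emit neighbor 2.
Step 4: leaves = {2,10}. Remove smallest leaf 2, emit neighbor 3.
Step 5: leaves = {3,10}. Remove smallest leaf 3, emit neighbor 5.
Step 6: leaves = {5,10}. Remove smallest leaf 5, emit neighbor 6.
Step 7: leaves = {6,10}. Remove smallest leaf 6, emit neighbor 1.
Step 8: leaves = {1,10}. Remove smallest leaf 1, emit neighbor 8.
Done: 2 vertices remain (8, 10). Sequence = [7 2 2 3 5 6 1 8]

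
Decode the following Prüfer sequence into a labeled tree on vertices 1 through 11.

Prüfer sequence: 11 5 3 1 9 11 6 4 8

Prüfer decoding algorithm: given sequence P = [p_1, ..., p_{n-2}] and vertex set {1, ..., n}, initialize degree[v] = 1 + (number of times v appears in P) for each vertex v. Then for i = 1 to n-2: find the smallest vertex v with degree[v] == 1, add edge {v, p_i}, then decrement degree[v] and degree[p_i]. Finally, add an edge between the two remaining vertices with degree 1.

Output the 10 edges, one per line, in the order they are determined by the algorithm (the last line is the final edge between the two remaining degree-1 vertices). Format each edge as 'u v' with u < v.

Initial degrees: {1:2, 2:1, 3:2, 4:2, 5:2, 6:2, 7:1, 8:2, 9:2, 10:1, 11:3}
Step 1: smallest deg-1 vertex = 2, p_1 = 11. Add edge {2,11}. Now deg[2]=0, deg[11]=2.
Step 2: smallest deg-1 vertex = 7, p_2 = 5. Add edge {5,7}. Now deg[7]=0, deg[5]=1.
Step 3: smallest deg-1 vertex = 5, p_3 = 3. Add edge {3,5}. Now deg[5]=0, deg[3]=1.
Step 4: smallest deg-1 vertex = 3, p_4 = 1. Add edge {1,3}. Now deg[3]=0, deg[1]=1.
Step 5: smallest deg-1 vertex = 1, p_5 = 9. Add edge {1,9}. Now deg[1]=0, deg[9]=1.
Step 6: smallest deg-1 vertex = 9, p_6 = 11. Add edge {9,11}. Now deg[9]=0, deg[11]=1.
Step 7: smallest deg-1 vertex = 10, p_7 = 6. Add edge {6,10}. Now deg[10]=0, deg[6]=1.
Step 8: smallest deg-1 vertex = 6, p_8 = 4. Add edge {4,6}. Now deg[6]=0, deg[4]=1.
Step 9: smallest deg-1 vertex = 4, p_9 = 8. Add edge {4,8}. Now deg[4]=0, deg[8]=1.
Final: two remaining deg-1 vertices are 8, 11. Add edge {8,11}.

Answer: 2 11
5 7
3 5
1 3
1 9
9 11
6 10
4 6
4 8
8 11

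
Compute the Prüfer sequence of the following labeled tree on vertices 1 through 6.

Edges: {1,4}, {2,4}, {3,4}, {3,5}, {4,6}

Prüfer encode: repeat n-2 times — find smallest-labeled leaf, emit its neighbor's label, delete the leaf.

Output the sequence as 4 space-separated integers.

Step 1: leaves = {1,2,5,6}. Remove smallest leaf 1, emit neighbor 4.
Step 2: leaves = {2,5,6}. Remove smallest leaf 2, emit neighbor 4.
Step 3: leaves = {5,6}. Remove smallest leaf 5, emit neighbor 3.
Step 4: leaves = {3,6}. Remove smallest leaf 3, emit neighbor 4.
Done: 2 vertices remain (4, 6). Sequence = [4 4 3 4]

Answer: 4 4 3 4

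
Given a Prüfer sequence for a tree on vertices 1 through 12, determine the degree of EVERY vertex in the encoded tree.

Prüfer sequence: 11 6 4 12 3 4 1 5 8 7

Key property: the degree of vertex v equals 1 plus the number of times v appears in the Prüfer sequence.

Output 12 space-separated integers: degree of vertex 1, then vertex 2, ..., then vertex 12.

Answer: 2 1 2 3 2 2 2 2 1 1 2 2

Derivation:
p_1 = 11: count[11] becomes 1
p_2 = 6: count[6] becomes 1
p_3 = 4: count[4] becomes 1
p_4 = 12: count[12] becomes 1
p_5 = 3: count[3] becomes 1
p_6 = 4: count[4] becomes 2
p_7 = 1: count[1] becomes 1
p_8 = 5: count[5] becomes 1
p_9 = 8: count[8] becomes 1
p_10 = 7: count[7] becomes 1
Degrees (1 + count): deg[1]=1+1=2, deg[2]=1+0=1, deg[3]=1+1=2, deg[4]=1+2=3, deg[5]=1+1=2, deg[6]=1+1=2, deg[7]=1+1=2, deg[8]=1+1=2, deg[9]=1+0=1, deg[10]=1+0=1, deg[11]=1+1=2, deg[12]=1+1=2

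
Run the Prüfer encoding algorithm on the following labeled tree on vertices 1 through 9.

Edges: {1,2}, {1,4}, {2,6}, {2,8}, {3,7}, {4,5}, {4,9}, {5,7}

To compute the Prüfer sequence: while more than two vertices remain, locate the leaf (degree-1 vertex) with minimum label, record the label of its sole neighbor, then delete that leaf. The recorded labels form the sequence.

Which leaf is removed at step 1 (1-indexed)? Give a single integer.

Answer: 3

Derivation:
Step 1: current leaves = {3,6,8,9}. Remove leaf 3 (neighbor: 7).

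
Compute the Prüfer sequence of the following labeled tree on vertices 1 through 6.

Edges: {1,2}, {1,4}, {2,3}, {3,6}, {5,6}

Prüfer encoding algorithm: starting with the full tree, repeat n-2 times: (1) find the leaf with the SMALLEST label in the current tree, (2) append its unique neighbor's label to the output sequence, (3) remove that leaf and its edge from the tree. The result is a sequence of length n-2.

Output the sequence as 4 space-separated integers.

Answer: 1 2 3 6

Derivation:
Step 1: leaves = {4,5}. Remove smallest leaf 4, emit neighbor 1.
Step 2: leaves = {1,5}. Remove smallest leaf 1, emit neighbor 2.
Step 3: leaves = {2,5}. Remove smallest leaf 2, emit neighbor 3.
Step 4: leaves = {3,5}. Remove smallest leaf 3, emit neighbor 6.
Done: 2 vertices remain (5, 6). Sequence = [1 2 3 6]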